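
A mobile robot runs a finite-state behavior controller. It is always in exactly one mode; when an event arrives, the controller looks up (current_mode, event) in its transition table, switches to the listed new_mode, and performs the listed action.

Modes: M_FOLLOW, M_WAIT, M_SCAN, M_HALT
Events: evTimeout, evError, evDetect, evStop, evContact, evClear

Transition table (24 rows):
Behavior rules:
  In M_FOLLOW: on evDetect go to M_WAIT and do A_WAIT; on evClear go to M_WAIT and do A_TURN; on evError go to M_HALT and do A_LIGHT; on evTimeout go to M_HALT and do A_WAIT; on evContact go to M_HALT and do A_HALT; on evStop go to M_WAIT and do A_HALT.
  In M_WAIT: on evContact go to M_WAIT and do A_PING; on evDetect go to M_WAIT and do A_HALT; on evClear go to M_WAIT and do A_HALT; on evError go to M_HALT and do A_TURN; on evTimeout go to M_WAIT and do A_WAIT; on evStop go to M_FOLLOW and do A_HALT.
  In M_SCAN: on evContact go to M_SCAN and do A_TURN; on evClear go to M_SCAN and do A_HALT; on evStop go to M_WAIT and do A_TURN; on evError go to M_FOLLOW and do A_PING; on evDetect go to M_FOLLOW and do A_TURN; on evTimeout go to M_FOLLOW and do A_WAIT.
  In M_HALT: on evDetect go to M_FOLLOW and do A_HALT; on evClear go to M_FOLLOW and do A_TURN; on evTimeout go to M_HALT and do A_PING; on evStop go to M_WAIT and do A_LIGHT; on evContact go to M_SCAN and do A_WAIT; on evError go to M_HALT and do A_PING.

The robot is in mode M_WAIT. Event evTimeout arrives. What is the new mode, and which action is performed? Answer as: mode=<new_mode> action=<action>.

current mode = M_WAIT; filter table to that mode:
  (M_WAIT, evContact) → (M_WAIT, A_PING)
  (M_WAIT, evDetect) → (M_WAIT, A_HALT)
  (M_WAIT, evClear) → (M_WAIT, A_HALT)
  (M_WAIT, evError) → (M_HALT, A_TURN)
  (M_WAIT, evTimeout) → (M_WAIT, A_WAIT)  ← event matches
  (M_WAIT, evStop) → (M_FOLLOW, A_HALT)
event = evTimeout selects (M_WAIT, A_WAIT)

mode=M_WAIT action=A_WAIT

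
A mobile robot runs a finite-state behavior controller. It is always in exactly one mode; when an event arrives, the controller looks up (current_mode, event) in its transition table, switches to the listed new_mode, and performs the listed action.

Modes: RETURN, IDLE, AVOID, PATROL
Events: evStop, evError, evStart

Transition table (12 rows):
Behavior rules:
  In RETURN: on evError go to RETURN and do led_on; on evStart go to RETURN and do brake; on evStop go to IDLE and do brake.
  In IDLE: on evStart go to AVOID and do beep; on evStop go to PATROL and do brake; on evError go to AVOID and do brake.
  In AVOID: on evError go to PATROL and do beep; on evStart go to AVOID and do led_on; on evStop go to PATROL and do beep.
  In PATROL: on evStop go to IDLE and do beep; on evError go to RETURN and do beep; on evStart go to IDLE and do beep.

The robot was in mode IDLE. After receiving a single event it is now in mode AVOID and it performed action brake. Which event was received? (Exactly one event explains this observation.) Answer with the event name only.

try evStop: (IDLE, evStop) → (PATROL, brake)
try evError: (IDLE, evError) → (AVOID, brake)  ← matches
try evStart: (IDLE, evStart) → (AVOID, beep)

evError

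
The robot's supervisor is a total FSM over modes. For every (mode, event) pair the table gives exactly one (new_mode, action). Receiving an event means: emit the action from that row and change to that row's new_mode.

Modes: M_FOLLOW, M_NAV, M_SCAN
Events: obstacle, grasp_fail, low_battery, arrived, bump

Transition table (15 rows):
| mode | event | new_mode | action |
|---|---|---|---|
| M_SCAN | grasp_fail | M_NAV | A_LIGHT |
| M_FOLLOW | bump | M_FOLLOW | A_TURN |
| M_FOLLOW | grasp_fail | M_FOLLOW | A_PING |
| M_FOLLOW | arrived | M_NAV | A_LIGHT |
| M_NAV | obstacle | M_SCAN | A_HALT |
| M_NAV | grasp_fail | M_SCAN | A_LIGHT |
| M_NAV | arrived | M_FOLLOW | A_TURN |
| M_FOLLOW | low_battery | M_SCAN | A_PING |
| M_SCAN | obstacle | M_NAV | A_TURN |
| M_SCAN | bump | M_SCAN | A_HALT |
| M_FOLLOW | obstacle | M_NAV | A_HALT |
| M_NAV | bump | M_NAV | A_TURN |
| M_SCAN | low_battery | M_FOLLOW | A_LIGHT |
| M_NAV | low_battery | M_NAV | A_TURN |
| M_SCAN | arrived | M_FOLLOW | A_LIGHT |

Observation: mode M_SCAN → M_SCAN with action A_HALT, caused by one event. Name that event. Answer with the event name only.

try obstacle: (M_SCAN, obstacle) → (M_NAV, A_TURN)
try grasp_fail: (M_SCAN, grasp_fail) → (M_NAV, A_LIGHT)
try low_battery: (M_SCAN, low_battery) → (M_FOLLOW, A_LIGHT)
try arrived: (M_SCAN, arrived) → (M_FOLLOW, A_LIGHT)
try bump: (M_SCAN, bump) → (M_SCAN, A_HALT)  ← matches

bump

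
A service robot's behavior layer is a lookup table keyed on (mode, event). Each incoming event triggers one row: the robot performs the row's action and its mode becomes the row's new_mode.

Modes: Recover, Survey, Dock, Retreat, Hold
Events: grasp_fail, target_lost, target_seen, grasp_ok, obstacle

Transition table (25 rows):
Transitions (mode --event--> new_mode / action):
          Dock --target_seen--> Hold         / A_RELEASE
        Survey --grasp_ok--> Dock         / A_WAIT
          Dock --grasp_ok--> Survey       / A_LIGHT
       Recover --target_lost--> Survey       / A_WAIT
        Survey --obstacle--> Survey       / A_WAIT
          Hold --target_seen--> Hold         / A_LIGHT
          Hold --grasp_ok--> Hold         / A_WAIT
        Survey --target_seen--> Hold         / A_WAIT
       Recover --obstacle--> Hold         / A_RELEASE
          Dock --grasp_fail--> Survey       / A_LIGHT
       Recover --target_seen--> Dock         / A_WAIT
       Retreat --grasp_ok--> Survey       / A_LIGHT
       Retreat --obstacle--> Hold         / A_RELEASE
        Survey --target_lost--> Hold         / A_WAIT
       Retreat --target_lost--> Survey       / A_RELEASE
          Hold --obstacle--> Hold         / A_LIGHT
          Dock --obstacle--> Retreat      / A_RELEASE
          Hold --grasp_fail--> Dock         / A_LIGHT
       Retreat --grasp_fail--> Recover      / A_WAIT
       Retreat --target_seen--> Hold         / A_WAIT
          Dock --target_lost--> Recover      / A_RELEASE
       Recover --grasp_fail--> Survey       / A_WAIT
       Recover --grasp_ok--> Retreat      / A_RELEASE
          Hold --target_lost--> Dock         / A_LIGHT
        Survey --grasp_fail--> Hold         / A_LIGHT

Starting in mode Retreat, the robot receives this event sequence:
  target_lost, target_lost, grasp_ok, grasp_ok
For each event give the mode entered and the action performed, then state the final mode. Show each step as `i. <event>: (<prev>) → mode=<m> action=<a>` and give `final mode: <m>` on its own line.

1. target_lost: (Retreat) → mode=Survey action=A_RELEASE
2. target_lost: (Survey) → mode=Hold action=A_WAIT
3. grasp_ok: (Hold) → mode=Hold action=A_WAIT
4. grasp_ok: (Hold) → mode=Hold action=A_WAIT

final mode: Hold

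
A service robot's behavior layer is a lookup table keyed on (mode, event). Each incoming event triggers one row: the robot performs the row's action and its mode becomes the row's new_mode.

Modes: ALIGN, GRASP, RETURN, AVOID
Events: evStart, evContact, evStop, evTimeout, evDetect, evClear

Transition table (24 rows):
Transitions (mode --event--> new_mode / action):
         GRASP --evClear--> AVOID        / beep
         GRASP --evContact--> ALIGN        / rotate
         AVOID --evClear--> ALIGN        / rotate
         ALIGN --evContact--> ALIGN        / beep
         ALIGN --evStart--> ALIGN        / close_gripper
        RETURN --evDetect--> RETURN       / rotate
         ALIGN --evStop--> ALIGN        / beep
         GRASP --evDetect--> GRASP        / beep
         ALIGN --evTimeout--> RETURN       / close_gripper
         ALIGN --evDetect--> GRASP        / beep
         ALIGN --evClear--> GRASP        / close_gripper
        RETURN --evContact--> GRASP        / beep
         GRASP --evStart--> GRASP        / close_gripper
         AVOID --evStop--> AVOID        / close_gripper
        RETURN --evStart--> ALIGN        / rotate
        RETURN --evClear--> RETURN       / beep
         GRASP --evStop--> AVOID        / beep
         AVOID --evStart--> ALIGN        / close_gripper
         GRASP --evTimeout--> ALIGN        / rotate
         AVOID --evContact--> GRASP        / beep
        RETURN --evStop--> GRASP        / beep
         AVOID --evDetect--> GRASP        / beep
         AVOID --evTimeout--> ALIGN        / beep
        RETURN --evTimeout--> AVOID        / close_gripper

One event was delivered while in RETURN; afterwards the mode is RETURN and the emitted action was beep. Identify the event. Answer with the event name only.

evClear

try evStart: (RETURN, evStart) → (ALIGN, rotate)
try evContact: (RETURN, evContact) → (GRASP, beep)
try evStop: (RETURN, evStop) → (GRASP, beep)
try evTimeout: (RETURN, evTimeout) → (AVOID, close_gripper)
try evDetect: (RETURN, evDetect) → (RETURN, rotate)
try evClear: (RETURN, evClear) → (RETURN, beep)  ← matches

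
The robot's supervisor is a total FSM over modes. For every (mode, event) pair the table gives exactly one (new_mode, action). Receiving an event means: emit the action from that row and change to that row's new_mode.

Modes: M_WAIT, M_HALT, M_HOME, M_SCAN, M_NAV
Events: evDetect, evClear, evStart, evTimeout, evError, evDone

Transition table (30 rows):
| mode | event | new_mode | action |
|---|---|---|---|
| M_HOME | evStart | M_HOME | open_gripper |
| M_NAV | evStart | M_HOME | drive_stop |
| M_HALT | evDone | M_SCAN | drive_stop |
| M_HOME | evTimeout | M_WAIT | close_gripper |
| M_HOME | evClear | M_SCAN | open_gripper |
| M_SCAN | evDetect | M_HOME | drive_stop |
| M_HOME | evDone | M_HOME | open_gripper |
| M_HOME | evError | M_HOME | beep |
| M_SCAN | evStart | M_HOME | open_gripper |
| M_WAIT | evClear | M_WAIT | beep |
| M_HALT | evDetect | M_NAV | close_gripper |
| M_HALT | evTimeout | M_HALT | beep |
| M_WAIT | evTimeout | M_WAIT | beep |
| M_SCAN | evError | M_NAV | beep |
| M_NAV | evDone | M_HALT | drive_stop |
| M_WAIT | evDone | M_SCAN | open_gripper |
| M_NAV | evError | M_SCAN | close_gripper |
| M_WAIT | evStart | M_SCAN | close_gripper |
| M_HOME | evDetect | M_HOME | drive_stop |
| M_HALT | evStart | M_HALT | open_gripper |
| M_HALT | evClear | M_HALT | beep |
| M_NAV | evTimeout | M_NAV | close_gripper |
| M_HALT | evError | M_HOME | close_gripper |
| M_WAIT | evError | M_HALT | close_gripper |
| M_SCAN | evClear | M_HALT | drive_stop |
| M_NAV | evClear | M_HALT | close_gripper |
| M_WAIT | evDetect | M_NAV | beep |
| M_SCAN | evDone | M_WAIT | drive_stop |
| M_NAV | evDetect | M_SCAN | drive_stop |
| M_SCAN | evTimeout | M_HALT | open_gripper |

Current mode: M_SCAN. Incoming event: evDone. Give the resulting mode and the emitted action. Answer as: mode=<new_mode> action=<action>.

current mode = M_SCAN; filter table to that mode:
  (M_SCAN, evDetect) → (M_HOME, drive_stop)
  (M_SCAN, evStart) → (M_HOME, open_gripper)
  (M_SCAN, evError) → (M_NAV, beep)
  (M_SCAN, evClear) → (M_HALT, drive_stop)
  (M_SCAN, evDone) → (M_WAIT, drive_stop)  ← event matches
  (M_SCAN, evTimeout) → (M_HALT, open_gripper)
event = evDone selects (M_WAIT, drive_stop)

mode=M_WAIT action=drive_stop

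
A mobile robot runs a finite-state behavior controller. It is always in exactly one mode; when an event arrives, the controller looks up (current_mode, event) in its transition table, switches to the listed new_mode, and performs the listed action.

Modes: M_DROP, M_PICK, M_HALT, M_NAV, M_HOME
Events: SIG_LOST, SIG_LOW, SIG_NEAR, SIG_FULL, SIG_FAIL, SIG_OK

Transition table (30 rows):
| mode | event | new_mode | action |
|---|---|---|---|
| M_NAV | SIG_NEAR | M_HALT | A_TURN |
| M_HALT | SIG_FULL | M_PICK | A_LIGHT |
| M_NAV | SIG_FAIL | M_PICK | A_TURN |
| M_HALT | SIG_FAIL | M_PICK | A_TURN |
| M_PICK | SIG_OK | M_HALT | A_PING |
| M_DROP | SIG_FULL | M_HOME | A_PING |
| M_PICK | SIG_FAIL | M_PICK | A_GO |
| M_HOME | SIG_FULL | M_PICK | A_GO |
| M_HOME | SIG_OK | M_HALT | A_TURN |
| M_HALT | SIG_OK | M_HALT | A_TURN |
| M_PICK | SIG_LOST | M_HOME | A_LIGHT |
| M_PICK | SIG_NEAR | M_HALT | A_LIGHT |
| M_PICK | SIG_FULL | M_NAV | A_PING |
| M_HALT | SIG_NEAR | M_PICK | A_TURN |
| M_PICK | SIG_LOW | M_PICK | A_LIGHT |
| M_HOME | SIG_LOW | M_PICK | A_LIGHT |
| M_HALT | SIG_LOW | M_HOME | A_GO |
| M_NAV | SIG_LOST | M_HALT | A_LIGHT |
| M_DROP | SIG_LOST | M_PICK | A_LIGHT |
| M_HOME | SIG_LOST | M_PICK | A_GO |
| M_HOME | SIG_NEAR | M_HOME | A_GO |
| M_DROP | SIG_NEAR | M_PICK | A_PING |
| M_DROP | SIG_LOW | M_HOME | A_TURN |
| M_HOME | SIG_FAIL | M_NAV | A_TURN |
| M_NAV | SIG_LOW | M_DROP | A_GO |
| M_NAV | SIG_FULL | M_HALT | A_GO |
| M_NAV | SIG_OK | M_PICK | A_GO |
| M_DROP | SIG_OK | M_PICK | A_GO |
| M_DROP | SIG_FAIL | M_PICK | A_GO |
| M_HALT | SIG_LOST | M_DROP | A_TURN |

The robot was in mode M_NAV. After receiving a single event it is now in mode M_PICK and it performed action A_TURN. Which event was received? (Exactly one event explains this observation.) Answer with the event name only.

try SIG_LOST: (M_NAV, SIG_LOST) → (M_HALT, A_LIGHT)
try SIG_LOW: (M_NAV, SIG_LOW) → (M_DROP, A_GO)
try SIG_NEAR: (M_NAV, SIG_NEAR) → (M_HALT, A_TURN)
try SIG_FULL: (M_NAV, SIG_FULL) → (M_HALT, A_GO)
try SIG_FAIL: (M_NAV, SIG_FAIL) → (M_PICK, A_TURN)  ← matches
try SIG_OK: (M_NAV, SIG_OK) → (M_PICK, A_GO)

SIG_FAIL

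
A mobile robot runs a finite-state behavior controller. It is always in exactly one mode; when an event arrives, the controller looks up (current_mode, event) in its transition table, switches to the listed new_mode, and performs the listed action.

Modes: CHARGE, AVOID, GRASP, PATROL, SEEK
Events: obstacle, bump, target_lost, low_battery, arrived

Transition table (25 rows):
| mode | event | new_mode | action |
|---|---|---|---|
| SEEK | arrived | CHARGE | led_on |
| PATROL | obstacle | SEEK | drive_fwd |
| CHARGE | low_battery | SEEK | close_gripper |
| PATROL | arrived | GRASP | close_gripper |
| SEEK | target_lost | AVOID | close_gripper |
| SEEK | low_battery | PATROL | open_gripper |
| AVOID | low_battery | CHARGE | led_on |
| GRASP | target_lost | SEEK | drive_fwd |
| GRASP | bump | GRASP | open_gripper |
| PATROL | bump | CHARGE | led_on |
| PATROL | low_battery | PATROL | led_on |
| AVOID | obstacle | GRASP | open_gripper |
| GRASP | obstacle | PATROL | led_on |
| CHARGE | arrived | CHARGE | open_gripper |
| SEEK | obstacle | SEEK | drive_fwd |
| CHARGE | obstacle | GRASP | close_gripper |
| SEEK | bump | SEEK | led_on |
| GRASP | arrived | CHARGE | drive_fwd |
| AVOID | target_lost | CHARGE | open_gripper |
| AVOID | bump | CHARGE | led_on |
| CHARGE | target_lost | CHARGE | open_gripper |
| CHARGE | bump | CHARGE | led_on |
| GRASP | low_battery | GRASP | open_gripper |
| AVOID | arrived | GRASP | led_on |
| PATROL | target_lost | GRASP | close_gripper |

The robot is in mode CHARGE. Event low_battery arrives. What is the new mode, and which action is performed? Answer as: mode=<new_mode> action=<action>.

mode=SEEK action=close_gripper

current mode = CHARGE; filter table to that mode:
  (CHARGE, low_battery) → (SEEK, close_gripper)  ← event matches
  (CHARGE, arrived) → (CHARGE, open_gripper)
  (CHARGE, obstacle) → (GRASP, close_gripper)
  (CHARGE, target_lost) → (CHARGE, open_gripper)
  (CHARGE, bump) → (CHARGE, led_on)
event = low_battery selects (SEEK, close_gripper)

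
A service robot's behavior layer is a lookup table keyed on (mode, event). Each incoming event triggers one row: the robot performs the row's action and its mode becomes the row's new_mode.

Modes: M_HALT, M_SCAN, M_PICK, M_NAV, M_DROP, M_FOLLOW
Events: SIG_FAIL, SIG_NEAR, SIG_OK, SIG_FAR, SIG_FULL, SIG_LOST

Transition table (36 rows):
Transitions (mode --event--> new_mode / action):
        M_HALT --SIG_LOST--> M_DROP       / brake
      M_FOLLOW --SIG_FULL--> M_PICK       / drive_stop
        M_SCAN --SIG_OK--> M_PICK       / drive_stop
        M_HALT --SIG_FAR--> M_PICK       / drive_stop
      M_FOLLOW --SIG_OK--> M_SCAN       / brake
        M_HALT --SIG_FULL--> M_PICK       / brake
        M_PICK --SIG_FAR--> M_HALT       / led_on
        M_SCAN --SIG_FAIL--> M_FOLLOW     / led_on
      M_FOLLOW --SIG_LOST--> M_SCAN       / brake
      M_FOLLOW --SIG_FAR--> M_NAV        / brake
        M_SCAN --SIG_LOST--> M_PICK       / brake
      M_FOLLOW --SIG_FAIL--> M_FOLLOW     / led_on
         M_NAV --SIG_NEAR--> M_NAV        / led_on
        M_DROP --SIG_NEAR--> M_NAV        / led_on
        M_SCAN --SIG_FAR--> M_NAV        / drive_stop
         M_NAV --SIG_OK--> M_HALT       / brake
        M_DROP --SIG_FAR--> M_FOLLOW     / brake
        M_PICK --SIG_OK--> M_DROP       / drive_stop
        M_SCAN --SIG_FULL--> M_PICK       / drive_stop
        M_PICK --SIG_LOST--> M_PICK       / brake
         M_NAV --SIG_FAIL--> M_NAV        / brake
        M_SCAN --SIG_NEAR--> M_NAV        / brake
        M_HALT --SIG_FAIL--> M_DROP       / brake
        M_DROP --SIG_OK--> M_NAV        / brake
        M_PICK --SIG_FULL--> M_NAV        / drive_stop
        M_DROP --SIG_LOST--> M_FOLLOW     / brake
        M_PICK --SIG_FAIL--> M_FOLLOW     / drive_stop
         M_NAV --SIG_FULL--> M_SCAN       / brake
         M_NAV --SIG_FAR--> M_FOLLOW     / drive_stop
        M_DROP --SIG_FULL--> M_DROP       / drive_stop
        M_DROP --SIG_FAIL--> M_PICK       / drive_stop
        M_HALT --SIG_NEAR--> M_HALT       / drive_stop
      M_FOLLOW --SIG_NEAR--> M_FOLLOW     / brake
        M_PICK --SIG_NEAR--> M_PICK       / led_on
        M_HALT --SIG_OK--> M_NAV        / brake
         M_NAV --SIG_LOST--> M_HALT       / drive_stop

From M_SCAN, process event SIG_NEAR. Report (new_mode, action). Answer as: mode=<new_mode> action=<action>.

mode=M_NAV action=brake

current mode = M_SCAN; filter table to that mode:
  (M_SCAN, SIG_OK) → (M_PICK, drive_stop)
  (M_SCAN, SIG_FAIL) → (M_FOLLOW, led_on)
  (M_SCAN, SIG_LOST) → (M_PICK, brake)
  (M_SCAN, SIG_FAR) → (M_NAV, drive_stop)
  (M_SCAN, SIG_FULL) → (M_PICK, drive_stop)
  (M_SCAN, SIG_NEAR) → (M_NAV, brake)  ← event matches
event = SIG_NEAR selects (M_NAV, brake)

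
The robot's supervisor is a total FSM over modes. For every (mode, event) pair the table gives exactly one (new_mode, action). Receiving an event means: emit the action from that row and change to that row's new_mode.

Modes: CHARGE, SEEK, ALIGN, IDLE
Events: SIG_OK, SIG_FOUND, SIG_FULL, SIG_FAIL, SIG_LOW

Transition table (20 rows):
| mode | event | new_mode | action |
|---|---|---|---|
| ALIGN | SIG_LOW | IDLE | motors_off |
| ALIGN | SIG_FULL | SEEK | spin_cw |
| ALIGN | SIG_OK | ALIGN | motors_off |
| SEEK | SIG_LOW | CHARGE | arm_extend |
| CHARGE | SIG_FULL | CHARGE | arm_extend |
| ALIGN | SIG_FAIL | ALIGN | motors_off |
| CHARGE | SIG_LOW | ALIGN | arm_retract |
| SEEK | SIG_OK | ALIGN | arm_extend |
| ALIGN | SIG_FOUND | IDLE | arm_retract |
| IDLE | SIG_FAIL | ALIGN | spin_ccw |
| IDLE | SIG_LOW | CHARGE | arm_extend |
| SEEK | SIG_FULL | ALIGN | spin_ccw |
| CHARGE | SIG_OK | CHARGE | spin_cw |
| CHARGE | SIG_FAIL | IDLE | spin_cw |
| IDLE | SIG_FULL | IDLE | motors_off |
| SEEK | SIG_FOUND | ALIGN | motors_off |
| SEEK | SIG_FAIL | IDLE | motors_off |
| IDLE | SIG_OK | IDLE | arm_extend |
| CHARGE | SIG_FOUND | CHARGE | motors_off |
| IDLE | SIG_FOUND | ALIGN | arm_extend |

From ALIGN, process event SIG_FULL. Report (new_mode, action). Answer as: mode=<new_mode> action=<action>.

current mode = ALIGN; filter table to that mode:
  (ALIGN, SIG_LOW) → (IDLE, motors_off)
  (ALIGN, SIG_FULL) → (SEEK, spin_cw)  ← event matches
  (ALIGN, SIG_OK) → (ALIGN, motors_off)
  (ALIGN, SIG_FAIL) → (ALIGN, motors_off)
  (ALIGN, SIG_FOUND) → (IDLE, arm_retract)
event = SIG_FULL selects (SEEK, spin_cw)

mode=SEEK action=spin_cw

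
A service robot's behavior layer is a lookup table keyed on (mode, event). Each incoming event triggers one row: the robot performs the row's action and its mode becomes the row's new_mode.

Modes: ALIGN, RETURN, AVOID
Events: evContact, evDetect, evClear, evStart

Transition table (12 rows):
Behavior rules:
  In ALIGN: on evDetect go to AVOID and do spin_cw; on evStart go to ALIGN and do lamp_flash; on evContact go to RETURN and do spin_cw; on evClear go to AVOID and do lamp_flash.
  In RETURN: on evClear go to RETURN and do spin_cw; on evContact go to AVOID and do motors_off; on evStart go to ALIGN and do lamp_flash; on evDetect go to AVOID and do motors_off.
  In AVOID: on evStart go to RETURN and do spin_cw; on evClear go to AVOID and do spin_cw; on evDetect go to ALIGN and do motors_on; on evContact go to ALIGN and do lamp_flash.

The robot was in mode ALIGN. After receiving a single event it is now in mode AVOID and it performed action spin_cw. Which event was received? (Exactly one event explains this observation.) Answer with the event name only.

try evContact: (ALIGN, evContact) → (RETURN, spin_cw)
try evDetect: (ALIGN, evDetect) → (AVOID, spin_cw)  ← matches
try evClear: (ALIGN, evClear) → (AVOID, lamp_flash)
try evStart: (ALIGN, evStart) → (ALIGN, lamp_flash)

evDetect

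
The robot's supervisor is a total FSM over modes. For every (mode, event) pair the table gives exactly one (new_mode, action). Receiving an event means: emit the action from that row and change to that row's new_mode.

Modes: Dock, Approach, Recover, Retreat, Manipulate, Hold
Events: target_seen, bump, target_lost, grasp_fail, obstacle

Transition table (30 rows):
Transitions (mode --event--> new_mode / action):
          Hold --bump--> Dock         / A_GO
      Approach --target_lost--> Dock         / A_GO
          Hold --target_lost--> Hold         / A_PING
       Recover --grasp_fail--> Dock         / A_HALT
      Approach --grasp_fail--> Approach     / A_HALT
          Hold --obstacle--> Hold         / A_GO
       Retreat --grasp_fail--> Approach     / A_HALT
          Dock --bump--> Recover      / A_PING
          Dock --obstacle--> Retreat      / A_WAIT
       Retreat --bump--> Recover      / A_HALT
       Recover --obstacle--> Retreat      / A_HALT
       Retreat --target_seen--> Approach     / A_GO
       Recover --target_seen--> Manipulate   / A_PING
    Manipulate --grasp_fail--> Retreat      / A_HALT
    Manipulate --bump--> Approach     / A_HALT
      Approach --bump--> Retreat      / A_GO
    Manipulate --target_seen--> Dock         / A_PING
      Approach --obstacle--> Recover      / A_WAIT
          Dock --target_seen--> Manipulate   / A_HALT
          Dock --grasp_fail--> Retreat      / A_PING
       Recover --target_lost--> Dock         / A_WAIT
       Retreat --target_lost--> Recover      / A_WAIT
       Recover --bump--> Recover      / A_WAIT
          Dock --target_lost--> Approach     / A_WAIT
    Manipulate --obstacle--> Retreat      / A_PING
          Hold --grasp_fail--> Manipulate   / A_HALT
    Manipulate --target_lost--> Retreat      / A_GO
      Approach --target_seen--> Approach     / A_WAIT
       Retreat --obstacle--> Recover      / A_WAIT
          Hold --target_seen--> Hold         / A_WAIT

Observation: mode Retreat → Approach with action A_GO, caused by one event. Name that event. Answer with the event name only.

try target_seen: (Retreat, target_seen) → (Approach, A_GO)  ← matches
try bump: (Retreat, bump) → (Recover, A_HALT)
try target_lost: (Retreat, target_lost) → (Recover, A_WAIT)
try grasp_fail: (Retreat, grasp_fail) → (Approach, A_HALT)
try obstacle: (Retreat, obstacle) → (Recover, A_WAIT)

target_seen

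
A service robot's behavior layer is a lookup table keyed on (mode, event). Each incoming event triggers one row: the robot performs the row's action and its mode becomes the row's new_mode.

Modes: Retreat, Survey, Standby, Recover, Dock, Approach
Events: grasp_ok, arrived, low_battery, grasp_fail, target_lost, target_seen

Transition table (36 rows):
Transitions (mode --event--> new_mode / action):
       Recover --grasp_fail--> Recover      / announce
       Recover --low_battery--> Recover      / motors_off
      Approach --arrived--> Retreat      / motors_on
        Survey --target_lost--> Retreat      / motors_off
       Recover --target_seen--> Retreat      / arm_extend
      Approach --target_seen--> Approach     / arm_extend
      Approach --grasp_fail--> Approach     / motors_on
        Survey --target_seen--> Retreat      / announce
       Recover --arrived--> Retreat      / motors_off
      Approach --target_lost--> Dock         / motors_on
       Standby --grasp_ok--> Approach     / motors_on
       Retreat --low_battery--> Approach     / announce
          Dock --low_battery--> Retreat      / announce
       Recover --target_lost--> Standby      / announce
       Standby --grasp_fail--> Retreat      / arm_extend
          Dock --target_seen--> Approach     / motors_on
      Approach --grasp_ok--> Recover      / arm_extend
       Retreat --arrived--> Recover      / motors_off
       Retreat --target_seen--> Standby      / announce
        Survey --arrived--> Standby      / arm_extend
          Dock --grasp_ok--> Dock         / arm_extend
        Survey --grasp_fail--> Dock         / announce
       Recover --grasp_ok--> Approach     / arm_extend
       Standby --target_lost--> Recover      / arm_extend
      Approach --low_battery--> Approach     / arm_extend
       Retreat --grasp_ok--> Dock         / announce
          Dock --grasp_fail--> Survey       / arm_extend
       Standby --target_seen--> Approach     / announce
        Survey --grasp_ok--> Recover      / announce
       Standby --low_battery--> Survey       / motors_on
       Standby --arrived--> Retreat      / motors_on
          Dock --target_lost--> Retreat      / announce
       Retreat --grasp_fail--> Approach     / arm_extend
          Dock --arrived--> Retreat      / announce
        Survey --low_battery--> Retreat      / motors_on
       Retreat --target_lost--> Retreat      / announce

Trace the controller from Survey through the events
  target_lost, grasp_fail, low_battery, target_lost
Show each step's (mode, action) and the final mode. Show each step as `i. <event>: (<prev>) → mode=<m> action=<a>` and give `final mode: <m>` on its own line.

1. target_lost: (Survey) → mode=Retreat action=motors_off
2. grasp_fail: (Retreat) → mode=Approach action=arm_extend
3. low_battery: (Approach) → mode=Approach action=arm_extend
4. target_lost: (Approach) → mode=Dock action=motors_on

final mode: Dock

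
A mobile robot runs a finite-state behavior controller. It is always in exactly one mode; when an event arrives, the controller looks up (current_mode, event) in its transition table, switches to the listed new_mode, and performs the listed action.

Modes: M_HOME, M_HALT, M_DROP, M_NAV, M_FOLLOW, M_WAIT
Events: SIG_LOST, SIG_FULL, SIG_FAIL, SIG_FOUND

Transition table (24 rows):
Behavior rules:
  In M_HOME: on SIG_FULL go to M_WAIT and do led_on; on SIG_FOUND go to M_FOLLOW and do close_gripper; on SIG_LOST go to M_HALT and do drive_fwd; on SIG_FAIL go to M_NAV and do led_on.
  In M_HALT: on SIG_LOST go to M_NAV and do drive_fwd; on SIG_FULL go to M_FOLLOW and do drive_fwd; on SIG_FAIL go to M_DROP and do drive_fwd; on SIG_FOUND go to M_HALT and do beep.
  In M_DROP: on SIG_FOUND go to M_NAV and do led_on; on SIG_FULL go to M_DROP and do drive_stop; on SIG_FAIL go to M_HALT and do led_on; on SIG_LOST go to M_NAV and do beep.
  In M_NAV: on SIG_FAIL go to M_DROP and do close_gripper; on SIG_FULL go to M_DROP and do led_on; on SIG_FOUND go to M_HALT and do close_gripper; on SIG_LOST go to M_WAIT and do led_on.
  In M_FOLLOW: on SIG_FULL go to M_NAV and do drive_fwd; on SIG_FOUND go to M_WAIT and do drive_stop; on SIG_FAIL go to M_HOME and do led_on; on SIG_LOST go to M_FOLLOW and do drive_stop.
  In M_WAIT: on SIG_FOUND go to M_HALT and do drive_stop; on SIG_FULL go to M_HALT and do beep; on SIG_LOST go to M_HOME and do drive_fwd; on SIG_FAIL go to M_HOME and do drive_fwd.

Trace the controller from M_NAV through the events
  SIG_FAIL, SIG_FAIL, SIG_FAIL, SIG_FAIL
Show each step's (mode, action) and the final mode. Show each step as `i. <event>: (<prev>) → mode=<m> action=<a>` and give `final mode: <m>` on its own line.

final mode: M_HALT

1. SIG_FAIL: (M_NAV) → mode=M_DROP action=close_gripper
2. SIG_FAIL: (M_DROP) → mode=M_HALT action=led_on
3. SIG_FAIL: (M_HALT) → mode=M_DROP action=drive_fwd
4. SIG_FAIL: (M_DROP) → mode=M_HALT action=led_on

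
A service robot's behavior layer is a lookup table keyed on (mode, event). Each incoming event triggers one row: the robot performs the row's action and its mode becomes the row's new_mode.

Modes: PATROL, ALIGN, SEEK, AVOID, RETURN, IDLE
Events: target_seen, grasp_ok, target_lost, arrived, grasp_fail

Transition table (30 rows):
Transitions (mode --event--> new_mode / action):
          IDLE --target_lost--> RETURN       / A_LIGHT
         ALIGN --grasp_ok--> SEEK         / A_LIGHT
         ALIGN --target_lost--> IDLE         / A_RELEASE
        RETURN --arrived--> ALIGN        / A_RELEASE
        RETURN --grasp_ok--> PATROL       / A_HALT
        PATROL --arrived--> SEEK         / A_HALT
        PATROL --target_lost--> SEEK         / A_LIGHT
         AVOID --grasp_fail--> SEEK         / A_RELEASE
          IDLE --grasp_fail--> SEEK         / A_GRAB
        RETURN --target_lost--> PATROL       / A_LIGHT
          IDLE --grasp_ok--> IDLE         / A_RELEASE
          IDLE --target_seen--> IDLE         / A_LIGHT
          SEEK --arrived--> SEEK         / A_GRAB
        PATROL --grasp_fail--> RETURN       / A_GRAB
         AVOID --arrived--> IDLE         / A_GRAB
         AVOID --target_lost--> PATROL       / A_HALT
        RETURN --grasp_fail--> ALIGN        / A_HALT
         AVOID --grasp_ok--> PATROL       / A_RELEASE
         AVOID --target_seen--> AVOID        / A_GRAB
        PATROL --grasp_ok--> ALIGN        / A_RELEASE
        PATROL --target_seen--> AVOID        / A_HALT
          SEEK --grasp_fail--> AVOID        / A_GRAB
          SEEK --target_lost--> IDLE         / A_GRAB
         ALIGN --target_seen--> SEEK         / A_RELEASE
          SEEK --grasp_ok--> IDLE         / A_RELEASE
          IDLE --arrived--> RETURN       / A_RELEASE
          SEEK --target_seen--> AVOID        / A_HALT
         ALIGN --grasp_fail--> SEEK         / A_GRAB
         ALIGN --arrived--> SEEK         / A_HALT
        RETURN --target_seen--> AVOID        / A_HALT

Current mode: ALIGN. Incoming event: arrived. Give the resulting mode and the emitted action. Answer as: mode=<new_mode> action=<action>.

mode=SEEK action=A_HALT

current mode = ALIGN; filter table to that mode:
  (ALIGN, grasp_ok) → (SEEK, A_LIGHT)
  (ALIGN, target_lost) → (IDLE, A_RELEASE)
  (ALIGN, target_seen) → (SEEK, A_RELEASE)
  (ALIGN, grasp_fail) → (SEEK, A_GRAB)
  (ALIGN, arrived) → (SEEK, A_HALT)  ← event matches
event = arrived selects (SEEK, A_HALT)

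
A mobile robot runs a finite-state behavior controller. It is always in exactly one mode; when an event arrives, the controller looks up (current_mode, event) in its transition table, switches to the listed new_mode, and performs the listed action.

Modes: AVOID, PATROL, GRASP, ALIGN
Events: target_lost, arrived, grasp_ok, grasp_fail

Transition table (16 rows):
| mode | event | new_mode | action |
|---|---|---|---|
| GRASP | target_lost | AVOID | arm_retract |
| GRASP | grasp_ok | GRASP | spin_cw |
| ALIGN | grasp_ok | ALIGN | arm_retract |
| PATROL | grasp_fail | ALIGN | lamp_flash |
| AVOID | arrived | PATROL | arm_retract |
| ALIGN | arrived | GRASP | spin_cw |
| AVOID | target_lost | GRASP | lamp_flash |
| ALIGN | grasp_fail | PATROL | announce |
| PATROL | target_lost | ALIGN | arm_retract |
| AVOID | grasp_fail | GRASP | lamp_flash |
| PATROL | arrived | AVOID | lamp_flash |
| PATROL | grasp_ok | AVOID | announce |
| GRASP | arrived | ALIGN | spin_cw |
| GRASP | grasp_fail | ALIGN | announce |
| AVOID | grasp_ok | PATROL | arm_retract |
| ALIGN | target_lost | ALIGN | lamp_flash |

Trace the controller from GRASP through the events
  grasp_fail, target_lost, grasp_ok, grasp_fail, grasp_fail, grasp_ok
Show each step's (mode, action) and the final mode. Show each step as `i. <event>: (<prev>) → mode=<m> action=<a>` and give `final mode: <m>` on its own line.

final mode: ALIGN

1. grasp_fail: (GRASP) → mode=ALIGN action=announce
2. target_lost: (ALIGN) → mode=ALIGN action=lamp_flash
3. grasp_ok: (ALIGN) → mode=ALIGN action=arm_retract
4. grasp_fail: (ALIGN) → mode=PATROL action=announce
5. grasp_fail: (PATROL) → mode=ALIGN action=lamp_flash
6. grasp_ok: (ALIGN) → mode=ALIGN action=arm_retract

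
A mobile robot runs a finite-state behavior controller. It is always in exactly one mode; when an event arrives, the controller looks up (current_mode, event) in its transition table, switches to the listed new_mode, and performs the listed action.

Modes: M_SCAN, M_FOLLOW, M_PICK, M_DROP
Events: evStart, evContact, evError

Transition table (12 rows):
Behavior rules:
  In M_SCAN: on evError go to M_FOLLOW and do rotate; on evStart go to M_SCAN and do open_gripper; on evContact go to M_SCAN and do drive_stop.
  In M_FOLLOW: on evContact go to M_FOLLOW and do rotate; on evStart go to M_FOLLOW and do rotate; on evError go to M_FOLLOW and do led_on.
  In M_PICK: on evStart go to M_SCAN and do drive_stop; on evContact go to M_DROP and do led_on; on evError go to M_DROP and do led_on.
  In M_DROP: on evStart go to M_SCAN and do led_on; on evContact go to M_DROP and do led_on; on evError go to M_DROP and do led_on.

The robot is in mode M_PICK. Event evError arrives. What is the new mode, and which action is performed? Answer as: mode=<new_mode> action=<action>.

current mode = M_PICK; filter table to that mode:
  (M_PICK, evStart) → (M_SCAN, drive_stop)
  (M_PICK, evContact) → (M_DROP, led_on)
  (M_PICK, evError) → (M_DROP, led_on)  ← event matches
event = evError selects (M_DROP, led_on)

mode=M_DROP action=led_on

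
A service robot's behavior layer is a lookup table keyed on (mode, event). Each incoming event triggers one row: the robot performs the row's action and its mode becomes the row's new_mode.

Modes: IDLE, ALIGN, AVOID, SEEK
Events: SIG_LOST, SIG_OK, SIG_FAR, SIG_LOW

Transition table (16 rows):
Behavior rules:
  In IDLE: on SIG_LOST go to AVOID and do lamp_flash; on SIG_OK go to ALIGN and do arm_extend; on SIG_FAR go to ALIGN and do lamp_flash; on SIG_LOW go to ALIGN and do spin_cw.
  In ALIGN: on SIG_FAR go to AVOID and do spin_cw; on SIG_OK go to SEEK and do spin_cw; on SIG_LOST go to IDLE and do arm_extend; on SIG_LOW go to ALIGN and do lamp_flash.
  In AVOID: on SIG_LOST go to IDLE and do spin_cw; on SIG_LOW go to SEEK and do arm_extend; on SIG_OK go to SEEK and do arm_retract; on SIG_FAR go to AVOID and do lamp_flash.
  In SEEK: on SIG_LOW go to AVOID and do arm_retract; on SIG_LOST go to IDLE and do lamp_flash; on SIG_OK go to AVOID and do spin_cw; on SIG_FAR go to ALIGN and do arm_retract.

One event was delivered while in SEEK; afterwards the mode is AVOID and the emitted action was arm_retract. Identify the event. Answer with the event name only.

try SIG_LOST: (SEEK, SIG_LOST) → (IDLE, lamp_flash)
try SIG_OK: (SEEK, SIG_OK) → (AVOID, spin_cw)
try SIG_FAR: (SEEK, SIG_FAR) → (ALIGN, arm_retract)
try SIG_LOW: (SEEK, SIG_LOW) → (AVOID, arm_retract)  ← matches

SIG_LOW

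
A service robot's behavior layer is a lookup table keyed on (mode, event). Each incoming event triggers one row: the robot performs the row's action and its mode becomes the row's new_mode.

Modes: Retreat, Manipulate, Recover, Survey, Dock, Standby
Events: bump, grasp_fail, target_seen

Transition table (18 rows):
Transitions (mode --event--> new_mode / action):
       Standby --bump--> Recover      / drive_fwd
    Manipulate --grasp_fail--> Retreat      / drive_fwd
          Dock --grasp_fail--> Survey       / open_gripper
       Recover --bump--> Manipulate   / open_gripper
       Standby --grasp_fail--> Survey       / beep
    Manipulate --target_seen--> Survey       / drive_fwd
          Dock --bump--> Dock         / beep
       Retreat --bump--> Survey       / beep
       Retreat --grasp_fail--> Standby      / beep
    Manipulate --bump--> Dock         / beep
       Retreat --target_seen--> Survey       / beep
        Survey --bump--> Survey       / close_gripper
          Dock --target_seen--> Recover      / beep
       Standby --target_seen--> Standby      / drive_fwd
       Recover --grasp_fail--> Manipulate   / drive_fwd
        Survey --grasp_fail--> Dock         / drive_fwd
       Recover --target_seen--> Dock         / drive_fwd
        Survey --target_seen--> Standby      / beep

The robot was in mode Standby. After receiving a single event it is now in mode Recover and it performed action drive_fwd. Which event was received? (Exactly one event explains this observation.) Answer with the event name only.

try bump: (Standby, bump) → (Recover, drive_fwd)  ← matches
try grasp_fail: (Standby, grasp_fail) → (Survey, beep)
try target_seen: (Standby, target_seen) → (Standby, drive_fwd)

bump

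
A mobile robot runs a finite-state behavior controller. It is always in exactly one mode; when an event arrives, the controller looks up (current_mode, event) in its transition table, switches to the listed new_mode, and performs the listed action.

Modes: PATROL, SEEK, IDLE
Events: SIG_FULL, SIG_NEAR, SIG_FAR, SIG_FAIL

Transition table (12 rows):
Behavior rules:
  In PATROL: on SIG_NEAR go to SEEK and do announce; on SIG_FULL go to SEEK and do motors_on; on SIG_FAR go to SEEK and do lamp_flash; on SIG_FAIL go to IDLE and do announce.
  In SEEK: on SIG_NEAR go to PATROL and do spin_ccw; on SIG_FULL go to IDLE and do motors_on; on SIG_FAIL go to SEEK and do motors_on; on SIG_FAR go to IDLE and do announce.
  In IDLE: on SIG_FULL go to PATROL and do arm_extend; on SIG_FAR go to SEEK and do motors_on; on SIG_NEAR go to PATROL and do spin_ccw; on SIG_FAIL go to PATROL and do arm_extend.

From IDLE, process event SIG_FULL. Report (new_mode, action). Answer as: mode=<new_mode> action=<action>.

current mode = IDLE; filter table to that mode:
  (IDLE, SIG_FULL) → (PATROL, arm_extend)  ← event matches
  (IDLE, SIG_FAR) → (SEEK, motors_on)
  (IDLE, SIG_NEAR) → (PATROL, spin_ccw)
  (IDLE, SIG_FAIL) → (PATROL, arm_extend)
event = SIG_FULL selects (PATROL, arm_extend)

mode=PATROL action=arm_extend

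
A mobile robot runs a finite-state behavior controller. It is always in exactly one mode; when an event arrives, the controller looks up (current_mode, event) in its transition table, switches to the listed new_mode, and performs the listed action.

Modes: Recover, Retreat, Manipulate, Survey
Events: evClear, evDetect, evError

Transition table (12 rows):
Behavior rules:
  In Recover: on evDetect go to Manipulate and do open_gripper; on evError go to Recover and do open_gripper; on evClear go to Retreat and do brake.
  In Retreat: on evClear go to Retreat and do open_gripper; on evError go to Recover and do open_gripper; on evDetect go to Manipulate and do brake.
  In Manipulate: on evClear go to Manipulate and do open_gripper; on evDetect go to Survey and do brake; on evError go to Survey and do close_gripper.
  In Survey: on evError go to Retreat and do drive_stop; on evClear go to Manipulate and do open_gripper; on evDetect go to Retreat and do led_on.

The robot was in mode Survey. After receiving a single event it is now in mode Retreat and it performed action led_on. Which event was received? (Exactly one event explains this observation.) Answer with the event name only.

evDetect

try evClear: (Survey, evClear) → (Manipulate, open_gripper)
try evDetect: (Survey, evDetect) → (Retreat, led_on)  ← matches
try evError: (Survey, evError) → (Retreat, drive_stop)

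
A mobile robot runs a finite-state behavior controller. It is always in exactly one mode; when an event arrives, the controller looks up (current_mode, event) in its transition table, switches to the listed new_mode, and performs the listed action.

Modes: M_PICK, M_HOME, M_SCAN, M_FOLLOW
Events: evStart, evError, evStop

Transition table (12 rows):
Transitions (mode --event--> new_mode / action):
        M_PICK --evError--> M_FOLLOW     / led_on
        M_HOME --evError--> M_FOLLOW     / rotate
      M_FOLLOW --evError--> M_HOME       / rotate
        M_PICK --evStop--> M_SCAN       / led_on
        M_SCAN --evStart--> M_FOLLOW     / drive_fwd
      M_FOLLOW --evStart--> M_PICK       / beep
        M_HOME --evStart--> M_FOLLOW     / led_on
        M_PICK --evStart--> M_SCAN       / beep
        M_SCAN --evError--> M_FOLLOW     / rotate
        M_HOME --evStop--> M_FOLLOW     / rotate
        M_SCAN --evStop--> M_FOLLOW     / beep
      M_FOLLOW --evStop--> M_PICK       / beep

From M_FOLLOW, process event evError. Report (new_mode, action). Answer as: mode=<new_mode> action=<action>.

mode=M_HOME action=rotate

current mode = M_FOLLOW; filter table to that mode:
  (M_FOLLOW, evError) → (M_HOME, rotate)  ← event matches
  (M_FOLLOW, evStart) → (M_PICK, beep)
  (M_FOLLOW, evStop) → (M_PICK, beep)
event = evError selects (M_HOME, rotate)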